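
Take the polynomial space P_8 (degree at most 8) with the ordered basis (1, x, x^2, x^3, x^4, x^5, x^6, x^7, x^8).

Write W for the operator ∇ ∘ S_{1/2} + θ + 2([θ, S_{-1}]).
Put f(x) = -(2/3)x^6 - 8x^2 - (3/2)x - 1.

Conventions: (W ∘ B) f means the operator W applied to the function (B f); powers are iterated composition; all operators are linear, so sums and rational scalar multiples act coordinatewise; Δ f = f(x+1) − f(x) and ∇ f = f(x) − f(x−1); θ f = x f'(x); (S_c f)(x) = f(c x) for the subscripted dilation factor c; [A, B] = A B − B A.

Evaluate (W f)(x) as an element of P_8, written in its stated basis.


S_{1/2} f = -(1/96)x^6 - 2x^2 - (3/4)x - 1
∇ S_{1/2} f = -(1/16)x^5 + (5/32)x^4 - (5/24)x^3 + (5/32)x^2 - (65/16)x + 121/96
θ f = -4x^6 - 16x^2 - (3/2)x
S_{-1} f = -(2/3)x^6 - 8x^2 + (3/2)x - 1
θ S_{-1} f = -4x^6 - 16x^2 + (3/2)x
θ f = -4x^6 - 16x^2 - (3/2)x
S_{-1} θ f = -4x^6 - 16x^2 + (3/2)x
[θ, S_{-1}] f = 0
(2([θ, S_{-1}])) f = 0
(∇ ∘ S_{1/2} + θ + 2([θ, S_{-1}])) f = -4x^6 - (1/16)x^5 + (5/32)x^4 - (5/24)x^3 - (507/32)x^2 - (89/16)x + 121/96

g(x) = -4x^6 - (1/16)x^5 + (5/32)x^4 - (5/24)x^3 - (507/32)x^2 - (89/16)x + 121/96


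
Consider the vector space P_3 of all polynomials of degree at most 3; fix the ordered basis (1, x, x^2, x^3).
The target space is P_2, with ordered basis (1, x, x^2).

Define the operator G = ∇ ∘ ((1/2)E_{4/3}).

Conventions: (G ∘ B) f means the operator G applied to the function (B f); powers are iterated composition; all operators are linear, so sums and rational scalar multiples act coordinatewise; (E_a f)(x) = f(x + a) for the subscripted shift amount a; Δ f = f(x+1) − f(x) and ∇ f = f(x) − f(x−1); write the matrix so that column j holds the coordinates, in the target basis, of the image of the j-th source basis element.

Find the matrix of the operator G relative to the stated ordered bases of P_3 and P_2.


the matrix is [[0, 1/2, 5/6, 7/6]; [0, 0, 1, 5/2]; [0, 0, 0, 3/2]] (rows listed top to bottom)

image of 1: 0
image of x: 1/2
image of x^2: x + 5/6
image of x^3: (3/2)x^2 + (5/2)x + 7/6
each image's coordinates form column j of the matrix


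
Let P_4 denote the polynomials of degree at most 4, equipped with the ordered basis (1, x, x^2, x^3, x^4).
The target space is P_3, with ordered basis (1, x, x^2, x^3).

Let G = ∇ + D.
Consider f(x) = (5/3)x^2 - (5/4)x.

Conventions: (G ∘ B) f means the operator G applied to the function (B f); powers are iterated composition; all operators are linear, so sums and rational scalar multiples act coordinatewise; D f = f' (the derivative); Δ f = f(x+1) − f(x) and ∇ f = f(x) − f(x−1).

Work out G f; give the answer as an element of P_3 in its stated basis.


g(x) = (20/3)x - 25/6

∇ f = (10/3)x - 35/12
D f = (10/3)x - 5/4
(∇ + D) f = (20/3)x - 25/6


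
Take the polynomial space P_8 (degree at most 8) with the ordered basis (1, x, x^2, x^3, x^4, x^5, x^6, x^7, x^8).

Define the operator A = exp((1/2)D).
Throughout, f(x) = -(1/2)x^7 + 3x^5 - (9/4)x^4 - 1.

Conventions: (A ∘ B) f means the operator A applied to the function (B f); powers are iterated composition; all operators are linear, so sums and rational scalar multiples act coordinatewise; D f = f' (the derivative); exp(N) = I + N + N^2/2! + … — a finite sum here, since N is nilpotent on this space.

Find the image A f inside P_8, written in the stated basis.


order-1 term: -(7/4)x^6 + (15/2)x^4 - (9/2)x^3
order-2 term: -(21/8)x^5 + (15/2)x^3 - (27/8)x^2
order-3 term: -(35/16)x^4 + (15/4)x^2 - (9/8)x
order-4 term: -(35/32)x^3 + (15/16)x - 9/64
order-5 term: -(21/64)x^2 + 3/32
order-6 term: -(7/128)x
order-7 term: -1/256
the series for exp((1/2)D) f terminates at order 7
exp((1/2)D) f = -(1/2)x^7 - (7/4)x^6 + (3/8)x^5 + (49/16)x^4 + (61/32)x^3 + (3/64)x^2 - (31/128)x - 269/256

the result is g(x) = -(1/2)x^7 - (7/4)x^6 + (3/8)x^5 + (49/16)x^4 + (61/32)x^3 + (3/64)x^2 - (31/128)x - 269/256


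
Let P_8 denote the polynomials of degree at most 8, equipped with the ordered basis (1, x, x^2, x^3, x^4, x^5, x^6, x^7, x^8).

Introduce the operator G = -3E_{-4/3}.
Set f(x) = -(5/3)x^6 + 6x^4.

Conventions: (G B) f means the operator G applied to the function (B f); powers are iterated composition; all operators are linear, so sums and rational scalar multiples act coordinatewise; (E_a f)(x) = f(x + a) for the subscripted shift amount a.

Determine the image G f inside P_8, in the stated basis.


g(x) = 5x^6 - 40x^5 + (346/3)x^4 - (3808/27)x^3 + (1216/27)x^2 + (3584/81)x - 20992/729

E_{-4/3} f = -(5/3)x^6 + (40/3)x^5 - (346/9)x^4 + (3808/81)x^3 - (1216/81)x^2 - (3584/243)x + 20992/2187
(-3E_{-4/3}) f = 5x^6 - 40x^5 + (346/3)x^4 - (3808/27)x^3 + (1216/27)x^2 + (3584/81)x - 20992/729


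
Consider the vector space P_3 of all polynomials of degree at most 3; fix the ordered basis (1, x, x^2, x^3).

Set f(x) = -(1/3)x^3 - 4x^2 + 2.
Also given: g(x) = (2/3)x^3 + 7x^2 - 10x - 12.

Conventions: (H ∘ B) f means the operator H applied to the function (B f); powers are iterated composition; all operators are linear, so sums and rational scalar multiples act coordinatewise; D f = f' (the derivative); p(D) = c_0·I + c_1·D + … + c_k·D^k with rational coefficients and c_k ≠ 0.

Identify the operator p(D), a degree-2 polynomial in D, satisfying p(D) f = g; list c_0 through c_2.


D^0 f = -(1/3)x^3 - 4x^2 + 2
D^1 f = -x^2 - 8x
D^2 f = -2x - 8
matching coefficients of g against c_0 f + c_1 Df + … from the top degree down determines the c_i
solution: c_0 = -2, c_1 = 1, c_2 = 1

c_0 = -2, c_1 = 1, c_2 = 1


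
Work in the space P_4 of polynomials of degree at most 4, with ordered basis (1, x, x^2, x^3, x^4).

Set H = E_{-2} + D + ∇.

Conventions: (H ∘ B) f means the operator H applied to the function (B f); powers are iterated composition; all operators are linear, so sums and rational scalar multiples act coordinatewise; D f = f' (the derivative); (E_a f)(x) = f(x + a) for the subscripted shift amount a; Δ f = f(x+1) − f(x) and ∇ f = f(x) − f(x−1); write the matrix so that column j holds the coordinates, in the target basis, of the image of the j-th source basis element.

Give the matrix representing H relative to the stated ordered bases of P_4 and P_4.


the matrix is [[1, 0, 3, -7, 15]; [0, 1, 0, 9, -28]; [0, 0, 1, 0, 18]; [0, 0, 0, 1, 0]; [0, 0, 0, 0, 1]] (rows listed top to bottom)

image of 1: 1
image of x: x
image of x^2: x^2 + 3
image of x^3: x^3 + 9x - 7
image of x^4: x^4 + 18x^2 - 28x + 15
each image's coordinates form column j of the matrix


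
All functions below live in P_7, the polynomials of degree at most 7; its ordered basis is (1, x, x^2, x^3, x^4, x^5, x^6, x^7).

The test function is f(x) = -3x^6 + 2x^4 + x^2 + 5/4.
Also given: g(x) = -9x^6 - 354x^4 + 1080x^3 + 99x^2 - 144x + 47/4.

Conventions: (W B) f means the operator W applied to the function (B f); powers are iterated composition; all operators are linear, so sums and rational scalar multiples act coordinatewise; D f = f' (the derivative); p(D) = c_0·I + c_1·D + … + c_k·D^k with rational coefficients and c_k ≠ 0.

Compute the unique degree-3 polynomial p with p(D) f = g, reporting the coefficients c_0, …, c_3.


p(D) = 3·I + 4·D^2 − 3·D^3, i.e. c_0 = 3, c_1 = 0, c_2 = 4, c_3 = -3

D^0 f = -3x^6 + 2x^4 + x^2 + 5/4
D^1 f = -18x^5 + 8x^3 + 2x
D^2 f = -90x^4 + 24x^2 + 2
D^3 f = -360x^3 + 48x
matching coefficients of g against c_0 f + c_1 Df + … from the top degree down determines the c_i
solution: c_0 = 3, c_1 = 0, c_2 = 4, c_3 = -3


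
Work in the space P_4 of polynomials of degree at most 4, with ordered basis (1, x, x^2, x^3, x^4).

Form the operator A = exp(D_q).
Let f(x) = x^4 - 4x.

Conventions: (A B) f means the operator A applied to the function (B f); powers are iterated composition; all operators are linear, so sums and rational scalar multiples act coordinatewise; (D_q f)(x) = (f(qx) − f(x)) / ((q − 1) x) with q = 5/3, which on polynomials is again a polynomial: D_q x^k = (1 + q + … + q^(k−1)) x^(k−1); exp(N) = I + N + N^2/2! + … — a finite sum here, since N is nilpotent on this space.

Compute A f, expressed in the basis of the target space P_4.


order-1 term: (272/27)x^3 - 4
order-2 term: (6664/243)x^2
order-3 term: (53312/2187)x
order-4 term: 13328/2187
the series for exp(D_q) f terminates at order 4
exp(D_q) f = x^4 + (272/27)x^3 + (6664/243)x^2 + (44564/2187)x + 4580/2187

g(x) = x^4 + (272/27)x^3 + (6664/243)x^2 + (44564/2187)x + 4580/2187


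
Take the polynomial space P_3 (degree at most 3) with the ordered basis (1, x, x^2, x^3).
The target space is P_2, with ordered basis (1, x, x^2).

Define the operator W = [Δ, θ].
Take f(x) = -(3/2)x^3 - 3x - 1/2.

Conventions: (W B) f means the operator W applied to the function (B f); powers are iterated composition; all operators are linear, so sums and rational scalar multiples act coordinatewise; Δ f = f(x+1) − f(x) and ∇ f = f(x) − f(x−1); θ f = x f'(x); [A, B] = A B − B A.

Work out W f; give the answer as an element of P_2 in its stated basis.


g(x) = -(9/2)x^2 - 9x - 15/2

θ f = -(9/2)x^3 - 3x
Δ θ f = -(27/2)x^2 - (27/2)x - 15/2
Δ f = -(9/2)x^2 - (9/2)x - 9/2
θ Δ f = -9x^2 - (9/2)x
[Δ, θ] f = -(9/2)x^2 - 9x - 15/2


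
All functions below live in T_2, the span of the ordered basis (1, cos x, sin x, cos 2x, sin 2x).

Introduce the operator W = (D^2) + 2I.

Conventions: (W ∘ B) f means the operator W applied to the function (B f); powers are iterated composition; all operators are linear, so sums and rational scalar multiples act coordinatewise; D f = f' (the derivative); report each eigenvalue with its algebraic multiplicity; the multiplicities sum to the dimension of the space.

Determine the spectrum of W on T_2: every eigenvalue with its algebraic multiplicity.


λ = -2 (multiplicity 2), λ = 1 (multiplicity 2), λ = 2 (multiplicity 1)

image of 1: 2
image of cos x: cos x
image of sin x: sin x
image of cos 2x: -2cos 2x
image of sin 2x: -2sin 2x
the matrix is diagonal; its diagonal is (2, 1, 1, -2, -2)
for a triangular matrix the eigenvalues are the diagonal entries, with algebraic multiplicity their repetition count


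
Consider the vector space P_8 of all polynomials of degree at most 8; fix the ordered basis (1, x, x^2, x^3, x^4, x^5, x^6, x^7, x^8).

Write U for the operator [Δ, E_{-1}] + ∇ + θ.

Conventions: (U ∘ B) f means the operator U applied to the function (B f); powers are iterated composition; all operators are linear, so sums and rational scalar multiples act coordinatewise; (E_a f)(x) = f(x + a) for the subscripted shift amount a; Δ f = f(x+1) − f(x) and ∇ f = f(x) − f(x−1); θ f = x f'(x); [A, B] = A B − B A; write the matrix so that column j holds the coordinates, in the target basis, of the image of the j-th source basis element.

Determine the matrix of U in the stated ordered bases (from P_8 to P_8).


image of 1: 0
image of x: x + 1
image of x^2: 2x^2 + 2x - 1
image of x^3: 3x^3 + 3x^2 - 3x + 1
image of x^4: 4x^4 + 4x^3 - 6x^2 + 4x - 1
image of x^5: 5x^5 + 5x^4 - 10x^3 + 10x^2 - 5x + 1
image of x^6: 6x^6 + 6x^5 - 15x^4 + 20x^3 - 15x^2 + 6x - 1
image of x^7: 7x^7 + 7x^6 - 21x^5 + 35x^4 - 35x^3 + 21x^2 - 7x + 1
image of x^8: 8x^8 + 8x^7 - 28x^6 + 56x^5 - 70x^4 + 56x^3 - 28x^2 + 8x - 1
each image's coordinates form column j of the matrix

the matrix is [[0, 1, -1, 1, -1, 1, -1, 1, -1]; [0, 1, 2, -3, 4, -5, 6, -7, 8]; [0, 0, 2, 3, -6, 10, -15, 21, -28]; [0, 0, 0, 3, 4, -10, 20, -35, 56]; [0, 0, 0, 0, 4, 5, -15, 35, -70]; [0, 0, 0, 0, 0, 5, 6, -21, 56]; [0, 0, 0, 0, 0, 0, 6, 7, -28]; [0, 0, 0, 0, 0, 0, 0, 7, 8]; [0, 0, 0, 0, 0, 0, 0, 0, 8]] (rows listed top to bottom)


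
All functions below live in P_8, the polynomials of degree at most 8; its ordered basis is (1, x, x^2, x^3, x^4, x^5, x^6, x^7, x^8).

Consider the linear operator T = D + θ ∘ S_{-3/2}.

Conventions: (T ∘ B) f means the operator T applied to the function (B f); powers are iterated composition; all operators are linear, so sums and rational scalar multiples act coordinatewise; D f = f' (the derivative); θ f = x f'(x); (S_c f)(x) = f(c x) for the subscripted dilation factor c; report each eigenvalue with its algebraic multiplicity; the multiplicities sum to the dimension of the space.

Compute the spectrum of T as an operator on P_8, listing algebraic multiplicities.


image of 1: 0
image of x: -(3/2)x + 1
image of x^2: (9/2)x^2 + 2x
image of x^3: -(81/8)x^3 + 3x^2
image of x^4: (81/4)x^4 + 4x^3
image of x^5: -(1215/32)x^5 + 5x^4
image of x^6: (2187/32)x^6 + 6x^5
image of x^7: -(15309/128)x^7 + 7x^6
image of x^8: (6561/32)x^8 + 8x^7
the matrix is upper triangular; its diagonal is (0, -3/2, 9/2, -81/8, 81/4, -1215/32, 2187/32, -15309/128, 6561/32)
for a triangular matrix the eigenvalues are the diagonal entries, with algebraic multiplicity their repetition count

λ = -15309/128 (multiplicity 1), λ = -1215/32 (multiplicity 1), λ = -81/8 (multiplicity 1), λ = -3/2 (multiplicity 1), λ = 0 (multiplicity 1), λ = 9/2 (multiplicity 1), λ = 81/4 (multiplicity 1), λ = 2187/32 (multiplicity 1), λ = 6561/32 (multiplicity 1)


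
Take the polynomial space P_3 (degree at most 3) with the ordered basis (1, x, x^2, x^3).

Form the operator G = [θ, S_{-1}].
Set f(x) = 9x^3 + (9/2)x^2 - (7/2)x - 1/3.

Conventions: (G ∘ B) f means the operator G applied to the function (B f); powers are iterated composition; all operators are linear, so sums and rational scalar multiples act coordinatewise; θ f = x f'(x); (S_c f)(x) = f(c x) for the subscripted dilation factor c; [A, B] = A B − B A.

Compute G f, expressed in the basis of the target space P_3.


g(x) = 0

S_{-1} f = -9x^3 + (9/2)x^2 + (7/2)x - 1/3
θ S_{-1} f = -27x^3 + 9x^2 + (7/2)x
θ f = 27x^3 + 9x^2 - (7/2)x
S_{-1} θ f = -27x^3 + 9x^2 + (7/2)x
[θ, S_{-1}] f = 0


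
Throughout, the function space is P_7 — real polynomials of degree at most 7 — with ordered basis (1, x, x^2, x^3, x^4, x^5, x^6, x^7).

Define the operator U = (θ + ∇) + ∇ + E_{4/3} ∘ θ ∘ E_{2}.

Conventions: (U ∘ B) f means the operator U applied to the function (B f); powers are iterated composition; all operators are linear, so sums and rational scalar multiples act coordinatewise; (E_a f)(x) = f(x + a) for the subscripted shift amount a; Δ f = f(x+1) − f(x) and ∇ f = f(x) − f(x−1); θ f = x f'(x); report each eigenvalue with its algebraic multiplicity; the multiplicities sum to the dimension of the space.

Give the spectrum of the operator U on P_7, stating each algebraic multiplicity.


λ = 0 (multiplicity 1), λ = 2 (multiplicity 1), λ = 4 (multiplicity 1), λ = 6 (multiplicity 1), λ = 8 (multiplicity 1), λ = 10 (multiplicity 1), λ = 12 (multiplicity 1), λ = 14 (multiplicity 1)

image of 1: 0
image of x: 2x + 10/3
image of x^2: 4x^2 + (40/3)x + 62/9
image of x^3: 6x^3 + 30x^2 + 54x + 418/9
image of x^4: 8x^4 + (160/3)x^3 + (524/3)x^2 + (9016/27)x + 15838/81
image of x^5: 10x^5 + (250/3)x^4 + (3620/9)x^3 + (32540/27)x^2 + (129190/81)x + 200486/243
image of x^6: 12x^6 + 120x^5 + 770x^4 + (28360/9)x^3 + (19910/3)x^2 + (200324/27)x + 799514/243
image of x^7: 14x^7 + (490/3)x^6 + (3934/3)x^5 + (183890/27)x^4 + (1604330/81)x^3 + (2803402/81)x^2 + (23789794/729)x + 28004374/2187
the matrix is upper triangular; its diagonal is (0, 2, 4, 6, 8, 10, 12, 14)
for a triangular matrix the eigenvalues are the diagonal entries, with algebraic multiplicity their repetition count


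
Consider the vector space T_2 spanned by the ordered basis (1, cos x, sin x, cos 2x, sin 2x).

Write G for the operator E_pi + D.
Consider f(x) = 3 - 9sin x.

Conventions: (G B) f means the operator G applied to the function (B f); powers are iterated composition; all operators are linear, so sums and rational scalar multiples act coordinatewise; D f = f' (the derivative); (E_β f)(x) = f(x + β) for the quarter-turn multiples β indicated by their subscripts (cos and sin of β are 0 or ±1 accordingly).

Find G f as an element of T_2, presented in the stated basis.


g(x) = 3 - 9cos x + 9sin x

E_pi f = 3 + 9sin x
D f = -9cos x
(E_pi + D) f = 3 - 9cos x + 9sin x


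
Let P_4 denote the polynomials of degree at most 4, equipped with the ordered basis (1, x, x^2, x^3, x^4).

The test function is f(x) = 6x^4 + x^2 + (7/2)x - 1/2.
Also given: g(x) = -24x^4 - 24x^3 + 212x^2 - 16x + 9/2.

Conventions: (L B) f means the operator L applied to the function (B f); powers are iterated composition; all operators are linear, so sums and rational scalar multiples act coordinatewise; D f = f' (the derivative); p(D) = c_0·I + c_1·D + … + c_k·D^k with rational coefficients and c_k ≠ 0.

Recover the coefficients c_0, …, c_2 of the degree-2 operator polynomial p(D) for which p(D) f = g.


c_0 = -4, c_1 = -1, c_2 = 3

D^0 f = 6x^4 + x^2 + (7/2)x - 1/2
D^1 f = 24x^3 + 2x + 7/2
D^2 f = 72x^2 + 2
matching coefficients of g against c_0 f + c_1 Df + … from the top degree down determines the c_i
solution: c_0 = -4, c_1 = -1, c_2 = 3


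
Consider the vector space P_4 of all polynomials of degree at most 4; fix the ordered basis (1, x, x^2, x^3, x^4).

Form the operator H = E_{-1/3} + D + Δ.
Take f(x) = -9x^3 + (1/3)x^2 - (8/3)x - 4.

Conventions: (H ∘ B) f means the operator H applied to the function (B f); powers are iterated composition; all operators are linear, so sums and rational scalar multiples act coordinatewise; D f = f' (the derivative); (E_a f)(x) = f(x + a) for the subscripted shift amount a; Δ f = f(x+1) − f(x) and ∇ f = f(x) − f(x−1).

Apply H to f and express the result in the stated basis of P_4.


g(x) = -9x^3 - (134/3)x^2 - (284/9)x - 452/27

E_{-1/3} f = -9x^3 + (28/3)x^2 - (53/9)x - 74/27
D f = -27x^2 + (2/3)x - 8/3
Δ f = -27x^2 - (79/3)x - 34/3
(E_{-1/3} + D + Δ) f = -9x^3 - (134/3)x^2 - (284/9)x - 452/27


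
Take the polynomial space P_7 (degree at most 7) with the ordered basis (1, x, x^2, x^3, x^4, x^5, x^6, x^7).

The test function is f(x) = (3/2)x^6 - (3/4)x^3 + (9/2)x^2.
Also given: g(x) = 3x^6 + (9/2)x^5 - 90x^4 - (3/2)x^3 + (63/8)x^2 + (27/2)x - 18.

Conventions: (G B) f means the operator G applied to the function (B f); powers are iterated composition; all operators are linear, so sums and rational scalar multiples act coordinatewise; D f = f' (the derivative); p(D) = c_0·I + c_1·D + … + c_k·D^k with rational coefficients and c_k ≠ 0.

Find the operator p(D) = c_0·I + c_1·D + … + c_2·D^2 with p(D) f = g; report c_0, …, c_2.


D^0 f = (3/2)x^6 - (3/4)x^3 + (9/2)x^2
D^1 f = 9x^5 - (9/4)x^2 + 9x
D^2 f = 45x^4 - (9/2)x + 9
matching coefficients of g against c_0 f + c_1 Df + … from the top degree down determines the c_i
solution: c_0 = 2, c_1 = 1/2, c_2 = -2

p(D) = 2·I + (1/2)·D − 2·D^2, i.e. c_0 = 2, c_1 = 1/2, c_2 = -2


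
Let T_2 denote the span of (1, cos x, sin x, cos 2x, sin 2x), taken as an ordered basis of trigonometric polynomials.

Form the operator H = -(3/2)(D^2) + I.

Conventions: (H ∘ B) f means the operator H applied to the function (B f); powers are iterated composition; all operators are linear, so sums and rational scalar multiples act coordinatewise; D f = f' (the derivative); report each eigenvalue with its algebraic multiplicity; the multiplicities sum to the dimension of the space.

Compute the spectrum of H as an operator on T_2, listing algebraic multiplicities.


λ = 1 (multiplicity 1), λ = 5/2 (multiplicity 2), λ = 7 (multiplicity 2)

image of 1: 1
image of cos x: (5/2)cos x
image of sin x: (5/2)sin x
image of cos 2x: 7cos 2x
image of sin 2x: 7sin 2x
the matrix is diagonal; its diagonal is (1, 5/2, 5/2, 7, 7)
for a triangular matrix the eigenvalues are the diagonal entries, with algebraic multiplicity their repetition count


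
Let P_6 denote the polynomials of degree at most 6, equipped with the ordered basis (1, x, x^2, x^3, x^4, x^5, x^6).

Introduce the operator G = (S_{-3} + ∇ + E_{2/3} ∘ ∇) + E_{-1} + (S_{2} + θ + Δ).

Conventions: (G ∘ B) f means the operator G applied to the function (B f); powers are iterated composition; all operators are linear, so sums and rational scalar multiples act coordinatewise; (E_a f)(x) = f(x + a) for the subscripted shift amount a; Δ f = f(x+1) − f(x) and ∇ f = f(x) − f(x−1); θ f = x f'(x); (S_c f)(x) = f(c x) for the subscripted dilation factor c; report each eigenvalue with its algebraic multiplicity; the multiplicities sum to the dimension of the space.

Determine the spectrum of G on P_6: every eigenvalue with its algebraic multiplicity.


image of 1: 3
image of x: x + 2
image of x^2: 16x^2 + 4x + 4/3
image of x^3: -15x^3 + 6x^2 + 4x + 4/3
image of x^4: 102x^4 + 8x^3 + 8x^2 + (16/3)x + 32/27
image of x^5: -205x^5 + 10x^4 + (40/3)x^3 + (40/3)x^2 + (160/27)x + 92/81
image of x^6: 800x^6 + 12x^5 + 20x^4 + (80/3)x^3 + (160/9)x^2 + (184/27)x + 88/81
the matrix is upper triangular; its diagonal is (3, 1, 16, -15, 102, -205, 800)
for a triangular matrix the eigenvalues are the diagonal entries, with algebraic multiplicity their repetition count

λ = -205 (multiplicity 1), λ = -15 (multiplicity 1), λ = 1 (multiplicity 1), λ = 3 (multiplicity 1), λ = 16 (multiplicity 1), λ = 102 (multiplicity 1), λ = 800 (multiplicity 1)


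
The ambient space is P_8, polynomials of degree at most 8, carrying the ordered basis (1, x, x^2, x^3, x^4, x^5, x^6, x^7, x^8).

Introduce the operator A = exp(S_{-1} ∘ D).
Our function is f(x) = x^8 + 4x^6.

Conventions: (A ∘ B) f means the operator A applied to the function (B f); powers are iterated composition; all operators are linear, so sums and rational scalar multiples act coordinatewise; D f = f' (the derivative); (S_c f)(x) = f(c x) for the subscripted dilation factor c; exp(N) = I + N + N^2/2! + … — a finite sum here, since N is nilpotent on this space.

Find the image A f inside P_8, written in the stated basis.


the image equals g(x) = x^8 - 8x^7 - 24x^6 + 32x^5 + 10x^4 + 24x^3 + 32x^2 - 16x - 3

order-1 term: -8x^7 - 24x^5
order-2 term: -28x^6 - 60x^4
order-3 term: 56x^5 + 80x^3
order-4 term: 70x^4 + 60x^2
order-5 term: -56x^3 - 24x
order-6 term: -28x^2 - 4
order-7 term: 8x
order-8 term: 1
the series for exp(S_{-1} ∘ D) f terminates at order 8
exp(S_{-1} ∘ D) f = x^8 - 8x^7 - 24x^6 + 32x^5 + 10x^4 + 24x^3 + 32x^2 - 16x - 3


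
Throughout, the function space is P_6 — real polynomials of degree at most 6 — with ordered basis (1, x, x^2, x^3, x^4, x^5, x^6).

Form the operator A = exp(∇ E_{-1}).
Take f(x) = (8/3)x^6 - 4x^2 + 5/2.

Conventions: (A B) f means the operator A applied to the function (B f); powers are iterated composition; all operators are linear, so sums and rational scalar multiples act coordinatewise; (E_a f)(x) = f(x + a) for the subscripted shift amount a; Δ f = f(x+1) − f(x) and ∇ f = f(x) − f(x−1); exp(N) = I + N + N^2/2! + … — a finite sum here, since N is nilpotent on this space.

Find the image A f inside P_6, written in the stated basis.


g(x) = (8/3)x^6 + 16x^5 - 80x^4 - (160/3)x^3 + 916x^2 - 1256x - 1553/6

order-1 term: 16x^5 - 120x^4 + (1120/3)x^3 - 600x^2 + 488x - 156
order-2 term: 40x^4 - 480x^3 + 2200x^2 - 4560x + 10796/3
order-3 term: (160/3)x^3 - 720x^2 + 3280x - 5040
order-4 term: 40x^2 - 480x + 4360/3
order-5 term: 16x - 120
order-6 term: 8/3
the series for exp(∇ E_{-1}) f terminates at order 6
exp(∇ E_{-1}) f = (8/3)x^6 + 16x^5 - 80x^4 - (160/3)x^3 + 916x^2 - 1256x - 1553/6


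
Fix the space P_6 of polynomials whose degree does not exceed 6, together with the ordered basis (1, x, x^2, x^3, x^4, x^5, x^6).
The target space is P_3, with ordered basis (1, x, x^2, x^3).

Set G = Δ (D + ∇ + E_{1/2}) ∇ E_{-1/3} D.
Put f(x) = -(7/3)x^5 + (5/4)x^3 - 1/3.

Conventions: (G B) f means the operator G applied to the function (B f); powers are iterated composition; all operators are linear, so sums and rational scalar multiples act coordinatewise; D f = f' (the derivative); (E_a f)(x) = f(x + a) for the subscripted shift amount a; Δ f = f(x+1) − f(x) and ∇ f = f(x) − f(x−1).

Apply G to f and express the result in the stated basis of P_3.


D f = -(35/3)x^4 + (15/4)x^2
E_{-1/3} D f = -(35/3)x^4 + (140/9)x^3 - (145/36)x^2 - (125/162)x + 265/972
∇ E_{-1/3} D f = -(140/3)x^3 + (350/3)x^2 - (1825/18)x + 9875/324
D (∇ E_{-1/3} D) f = -140x^2 + (700/3)x - 1825/18
∇ (∇ E_{-1/3} D) f = -140x^2 + (1120/3)x - 4765/18
E_{1/2} (∇ E_{-1/3} D) f = -(140/3)x^3 + (140/3)x^2 - (355/18)x + 505/162
(D + ∇ + E_{1/2}) (∇ E_{-1/3} D) f = -(140/3)x^3 - (700/3)x^2 + (10565/18)x - 58805/162
Δ (D + ∇ + E_{1/2}) (∇ E_{-1/3} D) f = -140x^2 - (1820/3)x + 5525/18

the result is g(x) = -140x^2 - (1820/3)x + 5525/18


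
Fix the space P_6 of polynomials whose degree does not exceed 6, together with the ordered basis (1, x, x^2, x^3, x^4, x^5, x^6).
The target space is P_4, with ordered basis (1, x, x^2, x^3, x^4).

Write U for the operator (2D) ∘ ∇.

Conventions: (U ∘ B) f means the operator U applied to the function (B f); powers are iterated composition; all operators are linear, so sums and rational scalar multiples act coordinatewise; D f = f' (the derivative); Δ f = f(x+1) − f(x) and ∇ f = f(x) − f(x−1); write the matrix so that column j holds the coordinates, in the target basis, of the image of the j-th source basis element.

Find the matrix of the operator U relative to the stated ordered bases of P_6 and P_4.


the matrix is [[0, 0, 4, -6, 8, -10, 12]; [0, 0, 0, 12, -24, 40, -60]; [0, 0, 0, 0, 24, -60, 120]; [0, 0, 0, 0, 0, 40, -120]; [0, 0, 0, 0, 0, 0, 60]] (rows listed top to bottom)

image of 1: 0
image of x: 0
image of x^2: 4
image of x^3: 12x - 6
image of x^4: 24x^2 - 24x + 8
image of x^5: 40x^3 - 60x^2 + 40x - 10
image of x^6: 60x^4 - 120x^3 + 120x^2 - 60x + 12
each image's coordinates form column j of the matrix


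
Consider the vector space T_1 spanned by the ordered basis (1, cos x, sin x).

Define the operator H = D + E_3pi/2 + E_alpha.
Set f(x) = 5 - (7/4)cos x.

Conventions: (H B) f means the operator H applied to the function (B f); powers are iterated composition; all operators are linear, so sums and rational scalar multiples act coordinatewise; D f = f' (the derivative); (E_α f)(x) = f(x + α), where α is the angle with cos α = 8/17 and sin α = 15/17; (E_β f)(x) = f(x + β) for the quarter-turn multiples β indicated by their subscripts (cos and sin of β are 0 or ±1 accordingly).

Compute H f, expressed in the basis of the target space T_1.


D f = (7/4)sin x
E_3pi/2 f = 5 - (7/4)sin x
E_alpha f = 5 - (14/17)cos x + (105/68)sin x
(D + E_3pi/2 + E_alpha) f = 10 - (14/17)cos x + (105/68)sin x

the image equals g(x) = 10 - (14/17)cos x + (105/68)sin x


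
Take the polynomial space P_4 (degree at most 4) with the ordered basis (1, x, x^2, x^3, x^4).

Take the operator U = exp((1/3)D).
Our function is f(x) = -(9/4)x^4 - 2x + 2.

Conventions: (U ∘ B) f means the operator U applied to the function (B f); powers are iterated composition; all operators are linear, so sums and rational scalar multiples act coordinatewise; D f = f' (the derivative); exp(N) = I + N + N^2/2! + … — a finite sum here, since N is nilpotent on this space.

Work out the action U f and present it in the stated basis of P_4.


the result is g(x) = -(9/4)x^4 - 3x^3 - (3/2)x^2 - (7/3)x + 47/36

order-1 term: -3x^3 - 2/3
order-2 term: -(3/2)x^2
order-3 term: -(1/3)x
order-4 term: -1/36
the series for exp((1/3)D) f terminates at order 4
exp((1/3)D) f = -(9/4)x^4 - 3x^3 - (3/2)x^2 - (7/3)x + 47/36


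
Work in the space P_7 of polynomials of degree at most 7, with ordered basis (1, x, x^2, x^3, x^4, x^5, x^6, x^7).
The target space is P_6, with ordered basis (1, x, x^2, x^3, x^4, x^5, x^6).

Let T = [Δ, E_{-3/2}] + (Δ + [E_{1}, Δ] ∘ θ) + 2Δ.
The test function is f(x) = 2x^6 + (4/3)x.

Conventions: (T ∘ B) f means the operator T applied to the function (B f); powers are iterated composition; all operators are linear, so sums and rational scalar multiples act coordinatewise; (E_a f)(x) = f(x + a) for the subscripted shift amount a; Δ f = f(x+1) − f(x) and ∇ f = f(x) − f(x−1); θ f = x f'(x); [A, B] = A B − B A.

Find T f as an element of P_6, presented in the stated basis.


E_{-3/2} f = 2x^6 - 18x^5 + (135/2)x^4 - 135x^3 + (1215/8)x^2 - (2155/24)x + 665/32
Δ E_{-3/2} f = 12x^5 - 60x^4 + 130x^3 - 150x^2 + (363/4)x - 257/12
Δ f = 12x^5 + 30x^4 + 40x^3 + 30x^2 + 12x + 10/3
E_{-3/2} Δ f = 12x^5 - 60x^4 + 130x^3 - 150x^2 + (363/4)x - 257/12
[Δ, E_{-3/2}] f = 0
Δ f = 12x^5 + 30x^4 + 40x^3 + 30x^2 + 12x + 10/3
θ f = 12x^6 + (4/3)x
Δ θ f = 72x^5 + 180x^4 + 240x^3 + 180x^2 + 72x + 40/3
E_{1} Δ θ f = 72x^5 + 540x^4 + 1680x^3 + 2700x^2 + 2232x + 2272/3
E_{1} θ f = 12x^6 + 72x^5 + 180x^4 + 240x^3 + 180x^2 + (220/3)x + 40/3
Δ E_{1} θ f = 72x^5 + 540x^4 + 1680x^3 + 2700x^2 + 2232x + 2272/3
[E_{1}, Δ] θ f = 0
(Δ + [E_{1}, Δ] ∘ θ) f = 12x^5 + 30x^4 + 40x^3 + 30x^2 + 12x + 10/3
Δ f = 12x^5 + 30x^4 + 40x^3 + 30x^2 + 12x + 10/3
(2Δ) f = 24x^5 + 60x^4 + 80x^3 + 60x^2 + 24x + 20/3
([Δ, E_{-3/2}] + (Δ + [E_{1}, Δ] ∘ θ) + 2Δ) f = 36x^5 + 90x^4 + 120x^3 + 90x^2 + 36x + 10

g(x) = 36x^5 + 90x^4 + 120x^3 + 90x^2 + 36x + 10


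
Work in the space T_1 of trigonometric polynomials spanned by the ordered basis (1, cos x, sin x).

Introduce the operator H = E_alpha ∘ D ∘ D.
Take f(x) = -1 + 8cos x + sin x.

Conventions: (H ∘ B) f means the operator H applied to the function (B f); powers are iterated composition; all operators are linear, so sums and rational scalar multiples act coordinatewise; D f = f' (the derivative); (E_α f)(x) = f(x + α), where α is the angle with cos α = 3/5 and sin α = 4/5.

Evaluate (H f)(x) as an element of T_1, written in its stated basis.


D f = cos x - 8sin x
D D f = -8cos x - sin x
E_alpha D D f = -(28/5)cos x + (29/5)sin x

g(x) = -(28/5)cos x + (29/5)sin x


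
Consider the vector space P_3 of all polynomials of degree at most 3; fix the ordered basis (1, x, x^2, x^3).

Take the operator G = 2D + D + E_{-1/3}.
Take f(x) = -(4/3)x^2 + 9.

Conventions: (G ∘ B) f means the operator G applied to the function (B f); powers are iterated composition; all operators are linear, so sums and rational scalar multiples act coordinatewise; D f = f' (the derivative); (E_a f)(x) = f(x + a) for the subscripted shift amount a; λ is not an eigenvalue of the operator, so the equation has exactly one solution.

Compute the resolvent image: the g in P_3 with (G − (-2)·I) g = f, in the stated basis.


write g with unknown coordinates in the stated basis and equate coefficients in (G − (-2)·I) g = f
solving from the highest basis element down gives g = -(4/9)x^2 + (64/81)x + 1687/729
check: G g = -(4/9)x^2 - (128/81)x + 3187/729
so G g − (-2)·g = -(4/3)x^2 + 9 = f ✓

the result is g(x) = -(4/9)x^2 + (64/81)x + 1687/729


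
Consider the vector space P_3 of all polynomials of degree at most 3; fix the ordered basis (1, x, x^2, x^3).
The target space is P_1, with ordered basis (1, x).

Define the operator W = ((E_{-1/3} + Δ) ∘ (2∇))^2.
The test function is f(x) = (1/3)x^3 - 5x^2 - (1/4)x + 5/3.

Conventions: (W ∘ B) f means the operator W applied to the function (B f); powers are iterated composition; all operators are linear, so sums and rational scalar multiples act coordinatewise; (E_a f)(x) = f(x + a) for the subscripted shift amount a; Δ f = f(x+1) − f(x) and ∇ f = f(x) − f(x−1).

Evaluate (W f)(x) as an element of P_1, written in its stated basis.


g(x) = 8x - 112/3

∇ f = x^2 - 11x + 61/12
(2∇) f = 2x^2 - 22x + 61/6
E_{-1/3} (2∇) f = 2x^2 - (70/3)x + 319/18
Δ (2∇) f = 4x - 20
(E_{-1/3} + Δ) (2∇) f = 2x^2 - (58/3)x - 41/18
∇ ((E_{-1/3} + Δ) ∘ (2∇)) f = 4x - 64/3
(2∇) ((E_{-1/3} + Δ) ∘ (2∇)) f = 8x - 128/3
E_{-1/3} (2∇) ((E_{-1/3} + Δ) ∘ (2∇)) f = 8x - 136/3
Δ (2∇) ((E_{-1/3} + Δ) ∘ (2∇)) f = 8
(E_{-1/3} + Δ) (2∇) ((E_{-1/3} + Δ) ∘ (2∇)) f = 8x - 112/3


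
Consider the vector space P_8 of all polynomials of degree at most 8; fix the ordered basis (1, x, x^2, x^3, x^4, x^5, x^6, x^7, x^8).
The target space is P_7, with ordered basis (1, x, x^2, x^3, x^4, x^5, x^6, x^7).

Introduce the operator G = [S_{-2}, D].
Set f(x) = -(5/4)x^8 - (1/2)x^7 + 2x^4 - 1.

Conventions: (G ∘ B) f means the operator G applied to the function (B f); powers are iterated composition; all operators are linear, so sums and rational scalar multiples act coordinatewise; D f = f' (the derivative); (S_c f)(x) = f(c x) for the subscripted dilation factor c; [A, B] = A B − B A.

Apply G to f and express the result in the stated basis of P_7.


D f = -10x^7 - (7/2)x^6 + 8x^3
S_{-2} D f = 1280x^7 - 224x^6 - 64x^3
S_{-2} f = -320x^8 + 64x^7 + 32x^4 - 1
D S_{-2} f = -2560x^7 + 448x^6 + 128x^3
[S_{-2}, D] f = 3840x^7 - 672x^6 - 192x^3

the result is g(x) = 3840x^7 - 672x^6 - 192x^3


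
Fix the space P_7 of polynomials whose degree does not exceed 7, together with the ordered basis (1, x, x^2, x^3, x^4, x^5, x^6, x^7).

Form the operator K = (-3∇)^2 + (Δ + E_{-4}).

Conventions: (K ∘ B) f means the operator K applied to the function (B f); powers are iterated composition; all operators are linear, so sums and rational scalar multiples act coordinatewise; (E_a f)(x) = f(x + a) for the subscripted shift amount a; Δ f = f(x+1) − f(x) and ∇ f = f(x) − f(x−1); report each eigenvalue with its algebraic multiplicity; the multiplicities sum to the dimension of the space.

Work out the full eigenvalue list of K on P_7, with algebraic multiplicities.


λ = 1 (multiplicity 8)

image of 1: 1
image of x: x - 3
image of x^2: x^2 - 6x + 35
image of x^3: x^3 - 9x^2 + 105x - 117
image of x^4: x^4 - 12x^3 + 210x^2 - 468x + 383
image of x^5: x^5 - 15x^4 + 350x^3 - 1170x^2 + 1915x - 1293
image of x^6: x^6 - 18x^5 + 525x^4 - 2340x^3 + 5745x^2 - 7758x + 4655
image of x^7: x^7 - 21x^6 + 735x^5 - 4095x^4 + 13405x^3 - 27153x^2 + 32585x - 17517
the matrix is upper triangular; its diagonal is (1, 1, 1, 1, 1, 1, 1, 1)
for a triangular matrix the eigenvalues are the diagonal entries, with algebraic multiplicity their repetition count


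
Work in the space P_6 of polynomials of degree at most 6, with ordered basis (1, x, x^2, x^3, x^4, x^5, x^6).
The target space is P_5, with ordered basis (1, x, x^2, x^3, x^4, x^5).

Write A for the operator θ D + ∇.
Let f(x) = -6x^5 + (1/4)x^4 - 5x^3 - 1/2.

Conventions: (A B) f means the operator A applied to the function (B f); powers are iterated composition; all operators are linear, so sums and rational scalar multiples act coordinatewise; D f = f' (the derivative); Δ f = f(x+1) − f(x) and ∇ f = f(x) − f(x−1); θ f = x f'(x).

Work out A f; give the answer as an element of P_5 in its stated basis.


D f = -30x^4 + x^3 - 15x^2
θ D f = -120x^4 + 3x^3 - 30x^2
∇ f = -30x^4 + 61x^3 - (153/2)x^2 + 46x - 45/4
(θ D + ∇) f = -150x^4 + 64x^3 - (213/2)x^2 + 46x - 45/4

the image equals g(x) = -150x^4 + 64x^3 - (213/2)x^2 + 46x - 45/4


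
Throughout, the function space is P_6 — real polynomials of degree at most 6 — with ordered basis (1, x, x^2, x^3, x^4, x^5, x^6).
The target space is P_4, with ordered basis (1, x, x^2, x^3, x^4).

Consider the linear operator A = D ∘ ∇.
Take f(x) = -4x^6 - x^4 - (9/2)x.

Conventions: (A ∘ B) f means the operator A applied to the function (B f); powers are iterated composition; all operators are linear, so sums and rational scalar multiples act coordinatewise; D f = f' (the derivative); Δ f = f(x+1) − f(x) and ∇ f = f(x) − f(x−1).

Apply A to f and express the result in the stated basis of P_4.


g(x) = -120x^4 + 240x^3 - 252x^2 + 132x - 28

∇ f = -24x^5 + 60x^4 - 84x^3 + 66x^2 - 28x + 1/2
D ∇ f = -120x^4 + 240x^3 - 252x^2 + 132x - 28


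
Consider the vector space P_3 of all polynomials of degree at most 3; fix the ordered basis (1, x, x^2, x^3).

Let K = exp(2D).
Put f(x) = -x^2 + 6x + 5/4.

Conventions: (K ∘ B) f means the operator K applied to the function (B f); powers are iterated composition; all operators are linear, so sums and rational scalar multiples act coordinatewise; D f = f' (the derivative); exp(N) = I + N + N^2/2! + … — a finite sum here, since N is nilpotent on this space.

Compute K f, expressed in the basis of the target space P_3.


order-1 term: -4x + 12
order-2 term: -4
the series for exp(2D) f terminates at order 2
exp(2D) f = -x^2 + 2x + 37/4

the image equals g(x) = -x^2 + 2x + 37/4


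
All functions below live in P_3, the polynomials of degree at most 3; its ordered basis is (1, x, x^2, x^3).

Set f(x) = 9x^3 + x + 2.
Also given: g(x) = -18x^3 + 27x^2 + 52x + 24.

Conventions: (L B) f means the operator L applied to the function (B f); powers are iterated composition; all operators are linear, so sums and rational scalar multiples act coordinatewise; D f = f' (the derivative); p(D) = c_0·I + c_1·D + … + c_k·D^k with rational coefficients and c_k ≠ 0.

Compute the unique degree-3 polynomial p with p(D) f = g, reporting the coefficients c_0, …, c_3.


c_0 = -2, c_1 = 1, c_2 = 1, c_3 = 1/2

D^0 f = 9x^3 + x + 2
D^1 f = 27x^2 + 1
D^2 f = 54x
D^3 f = 54
matching coefficients of g against c_0 f + c_1 Df + … from the top degree down determines the c_i
solution: c_0 = -2, c_1 = 1, c_2 = 1, c_3 = 1/2


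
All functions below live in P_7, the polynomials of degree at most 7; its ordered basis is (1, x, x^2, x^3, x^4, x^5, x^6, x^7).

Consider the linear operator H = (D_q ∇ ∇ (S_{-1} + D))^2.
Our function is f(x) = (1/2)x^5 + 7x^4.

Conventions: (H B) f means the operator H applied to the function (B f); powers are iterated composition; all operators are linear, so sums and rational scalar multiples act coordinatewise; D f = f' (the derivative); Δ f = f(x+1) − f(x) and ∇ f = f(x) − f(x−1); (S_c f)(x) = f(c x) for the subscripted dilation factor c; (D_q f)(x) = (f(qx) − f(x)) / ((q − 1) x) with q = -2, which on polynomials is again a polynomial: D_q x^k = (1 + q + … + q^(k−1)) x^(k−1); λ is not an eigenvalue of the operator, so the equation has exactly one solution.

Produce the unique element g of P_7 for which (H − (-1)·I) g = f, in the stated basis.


the image equals g(x) = (1/2)x^5 + 7x^4

write g with unknown coordinates in the stated basis and equate coefficients in (H − (-1)·I) g = f
solving from the highest basis element down gives g = (1/2)x^5 + 7x^4
check: H g = 0
so H g − (-1)·g = (1/2)x^5 + 7x^4 = f ✓


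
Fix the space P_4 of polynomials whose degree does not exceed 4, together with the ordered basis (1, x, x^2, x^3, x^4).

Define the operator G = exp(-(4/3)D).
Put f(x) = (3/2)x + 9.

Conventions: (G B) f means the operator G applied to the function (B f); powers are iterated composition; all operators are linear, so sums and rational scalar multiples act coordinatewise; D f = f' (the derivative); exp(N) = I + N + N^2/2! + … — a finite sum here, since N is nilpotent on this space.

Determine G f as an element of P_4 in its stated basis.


the image equals g(x) = (3/2)x + 7

order-1 term: -2
the series for exp(-(4/3)D) f terminates at order 1
exp(-(4/3)D) f = (3/2)x + 7


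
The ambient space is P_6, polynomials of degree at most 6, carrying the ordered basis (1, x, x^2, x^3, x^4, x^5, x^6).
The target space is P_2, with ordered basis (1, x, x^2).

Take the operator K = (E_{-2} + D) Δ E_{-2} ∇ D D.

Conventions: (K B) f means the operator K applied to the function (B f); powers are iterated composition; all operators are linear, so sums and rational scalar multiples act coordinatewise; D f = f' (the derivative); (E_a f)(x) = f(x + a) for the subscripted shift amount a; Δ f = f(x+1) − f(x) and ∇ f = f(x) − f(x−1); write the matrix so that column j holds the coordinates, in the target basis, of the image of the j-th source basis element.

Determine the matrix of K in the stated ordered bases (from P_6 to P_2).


image of 1: 0
image of x: 0
image of x^2: 0
image of x^3: 0
image of x^4: 24
image of x^5: 120x - 360
image of x^6: 360x^2 - 2160x + 4380
each image's coordinates form column j of the matrix

the matrix is [[0, 0, 0, 0, 24, -360, 4380]; [0, 0, 0, 0, 0, 120, -2160]; [0, 0, 0, 0, 0, 0, 360]] (rows listed top to bottom)


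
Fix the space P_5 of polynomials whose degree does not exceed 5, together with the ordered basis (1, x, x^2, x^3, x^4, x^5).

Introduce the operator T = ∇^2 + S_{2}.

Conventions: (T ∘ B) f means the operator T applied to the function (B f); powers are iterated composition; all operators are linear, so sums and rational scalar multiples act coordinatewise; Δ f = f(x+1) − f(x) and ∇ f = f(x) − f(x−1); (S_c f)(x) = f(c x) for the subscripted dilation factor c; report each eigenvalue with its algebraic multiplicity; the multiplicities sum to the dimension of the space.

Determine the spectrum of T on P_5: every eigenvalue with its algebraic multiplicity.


λ = 1 (multiplicity 1), λ = 2 (multiplicity 1), λ = 4 (multiplicity 1), λ = 8 (multiplicity 1), λ = 16 (multiplicity 1), λ = 32 (multiplicity 1)

image of 1: 1
image of x: 2x
image of x^2: 4x^2 + 2
image of x^3: 8x^3 + 6x - 6
image of x^4: 16x^4 + 12x^2 - 24x + 14
image of x^5: 32x^5 + 20x^3 - 60x^2 + 70x - 30
the matrix is upper triangular; its diagonal is (1, 2, 4, 8, 16, 32)
for a triangular matrix the eigenvalues are the diagonal entries, with algebraic multiplicity their repetition count
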